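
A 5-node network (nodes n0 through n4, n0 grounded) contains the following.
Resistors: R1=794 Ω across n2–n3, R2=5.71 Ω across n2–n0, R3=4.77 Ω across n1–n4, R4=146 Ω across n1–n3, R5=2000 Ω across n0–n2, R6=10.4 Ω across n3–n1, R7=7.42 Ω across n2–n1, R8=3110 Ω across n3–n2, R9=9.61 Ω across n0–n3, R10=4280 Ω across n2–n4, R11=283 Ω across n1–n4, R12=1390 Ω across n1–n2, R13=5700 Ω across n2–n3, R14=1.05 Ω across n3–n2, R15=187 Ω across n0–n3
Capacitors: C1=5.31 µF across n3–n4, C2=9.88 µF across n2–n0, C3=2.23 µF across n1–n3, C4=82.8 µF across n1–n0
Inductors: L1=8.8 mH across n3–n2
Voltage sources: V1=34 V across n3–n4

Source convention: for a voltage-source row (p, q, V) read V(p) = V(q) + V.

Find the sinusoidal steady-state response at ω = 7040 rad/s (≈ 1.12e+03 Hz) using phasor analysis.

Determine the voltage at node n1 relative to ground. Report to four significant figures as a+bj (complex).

Element admittances at ω=7040 rad/s:
  Y(R1) = 0.001259+0.000j S between n2,n3
  Y(R2) = 0.1751+0.000j S between n2,n0
  Y(R3) = 0.2096+0.000j S between n1,n4
  Y(R4) = 0.006849+0.000j S between n1,n3
  Y(C1) = 0.000+0.03738j S between n3,n4
  Y(R5) = 0.0005000+0.000j S between n0,n2
  Y(R6) = 0.09615+0.000j S between n3,n1
  Y(R7) = 0.1348+0.000j S between n2,n1
  Y(C2) = 0.000+0.06956j S between n2,n0
  Y(C3) = 0.000+0.01570j S between n1,n3
  Y(R8) = 0.0003215+0.000j S between n3,n2
  Y(R9) = 0.1041+0.000j S between n0,n3
  Y(R10) = 0.0002336+0.000j S between n2,n4
  Y(R11) = 0.003534+0.000j S between n1,n4
  Y(R12) = 0.0007194+0.000j S between n1,n2
  Y(R13) = 0.0001754+0.000j S between n2,n3
  Y(L1) = 0.000-0.01614j S between n3,n2
  Y(R14) = 0.9524+0.000j S between n3,n2
  Y(C4) = 0.000+0.5829j S between n1,n0
  Y(R15) = 0.005348+0.000j S between n0,n3
  V1: constraint V(n3)−V(n4) = 34
Assemble and solve the 5×5 MNA system:
  V(n1)=-1.577+3.980j  V(n2)=7.457+1.242j  V(n3)=10.02+1.669j  V(n4)=-23.98+1.669j
  i(V1)=-4.782-1.764j

-1.577+3.980j V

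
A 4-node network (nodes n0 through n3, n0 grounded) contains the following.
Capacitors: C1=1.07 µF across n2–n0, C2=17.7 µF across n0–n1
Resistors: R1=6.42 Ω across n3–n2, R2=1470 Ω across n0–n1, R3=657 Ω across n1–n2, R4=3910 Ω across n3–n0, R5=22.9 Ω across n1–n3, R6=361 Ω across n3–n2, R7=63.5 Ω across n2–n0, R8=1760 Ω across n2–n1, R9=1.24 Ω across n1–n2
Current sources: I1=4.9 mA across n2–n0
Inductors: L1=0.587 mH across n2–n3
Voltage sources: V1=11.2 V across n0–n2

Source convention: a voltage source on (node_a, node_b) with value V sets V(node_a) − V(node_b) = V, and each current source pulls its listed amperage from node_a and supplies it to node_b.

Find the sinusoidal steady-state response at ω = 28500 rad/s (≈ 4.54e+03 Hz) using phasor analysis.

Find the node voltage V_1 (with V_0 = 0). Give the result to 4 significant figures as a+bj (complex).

-8.253+4.941j V

Element admittances at ω=28500 rad/s:
  Y(C1) = 0.000+0.03049j S between n2,n0
  Y(R1) = 0.1558+0.000j S between n3,n2
  Y(R2) = 0.0006803+0.000j S between n0,n1
  Y(R3) = 0.001522+0.000j S between n1,n2
  Y(R4) = 0.0002558+0.000j S between n3,n0
  Y(R5) = 0.04367+0.000j S between n1,n3
  I1: injects 0.0049 A into n0 (from n2)
  Y(R6) = 0.002770+0.000j S between n3,n2
  Y(C2) = 0.000+0.5044j S between n0,n1
  Y(R7) = 0.01575+0.000j S between n2,n0
  Y(R8) = 0.0005682+0.000j S between n2,n1
  Y(L1) = 0.000-0.05977j S between n2,n3
  Y(R9) = 0.8065+0.000j S between n1,n2
  V1: constraint V(n0)−V(n2) = 11.2
Assemble and solve the 4×4 MNA system:
  V(n1)=-8.253+4.941j  V(n2)=-11.20+0.000j  V(n3)=-10.89+1.157j
  i(V1)=-2.672-4.501j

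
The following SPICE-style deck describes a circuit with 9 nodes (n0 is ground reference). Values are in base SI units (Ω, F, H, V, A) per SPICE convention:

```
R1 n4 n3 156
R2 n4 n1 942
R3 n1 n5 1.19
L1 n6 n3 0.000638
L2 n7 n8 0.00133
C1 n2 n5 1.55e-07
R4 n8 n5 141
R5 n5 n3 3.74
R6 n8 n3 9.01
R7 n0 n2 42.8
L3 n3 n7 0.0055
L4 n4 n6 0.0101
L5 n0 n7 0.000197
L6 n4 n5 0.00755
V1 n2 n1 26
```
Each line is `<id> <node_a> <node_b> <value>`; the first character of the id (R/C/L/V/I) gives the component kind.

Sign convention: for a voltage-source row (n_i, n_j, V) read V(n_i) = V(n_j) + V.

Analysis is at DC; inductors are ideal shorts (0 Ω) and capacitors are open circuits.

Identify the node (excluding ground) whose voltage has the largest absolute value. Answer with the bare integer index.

Element admittances at DC:
  Y(R1) = 0.006410 S between n4,n3
  Y(R2) = 0.001062 S between n4,n1
  Y(R3) = 0.8403 S between n1,n5
  L1: short n6↔n3 (DC inductor)
  L2: short n7↔n8 (DC inductor)
  Y(C1) = 0.000 S between n2,n5
  Y(R4) = 0.007092 S between n8,n5
  Y(R5) = 0.2674 S between n5,n3
  Y(R6) = 0.1110 S between n8,n3
  Y(R7) = 0.02336 S between n0,n2
  L3: short n3↔n7 (DC inductor)
  L4: short n4↔n6 (DC inductor)
  L5: short n0↔n7 (DC inductor)
  L6: short n4↔n5 (DC inductor)
  V1: constraint V(n2)−V(n1) = 26
Assemble and solve the 15×15 MNA system:
  V(n1)=-0.7025  V(n2)=25.30  V(n3)=0.000  V(n4)=0.000  V(n5)=0.000  V(n6)=0.000  V(n7)=0.000  V(n8)=0.000
  i(L1)=-0.5911  i(L2)=0.000  i(L3)=-0.5911  i(L4)=-0.5911  i(L5)=0.5911  i(L6)=0.5903  i(V1)=-0.5911

2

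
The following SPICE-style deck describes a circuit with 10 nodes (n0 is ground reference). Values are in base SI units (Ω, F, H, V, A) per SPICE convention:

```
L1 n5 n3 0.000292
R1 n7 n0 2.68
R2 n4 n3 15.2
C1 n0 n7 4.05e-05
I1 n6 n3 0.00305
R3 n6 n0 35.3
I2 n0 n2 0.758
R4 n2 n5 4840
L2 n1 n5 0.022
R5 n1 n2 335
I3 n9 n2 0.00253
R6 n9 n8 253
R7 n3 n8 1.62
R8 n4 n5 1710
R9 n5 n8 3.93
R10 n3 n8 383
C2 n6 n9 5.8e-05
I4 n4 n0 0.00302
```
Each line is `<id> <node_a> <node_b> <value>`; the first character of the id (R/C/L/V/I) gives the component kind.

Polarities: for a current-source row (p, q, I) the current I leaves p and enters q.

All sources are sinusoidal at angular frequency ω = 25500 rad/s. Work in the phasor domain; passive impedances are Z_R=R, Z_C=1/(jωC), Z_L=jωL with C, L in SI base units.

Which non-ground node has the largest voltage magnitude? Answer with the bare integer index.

MNA unknowns: 9 node voltages V₁..V_9
L1: Y=0.000-0.1343j on G[5,3]
R1: Y=0.3731+0.000j on G[7,0]
R2: Y=0.06579+0.000j on G[4,3]
C1: Y=0.000+1.033j on G[0,7]
I1: z[6]−=0.00305, z[3]+=0.00305
R3: Y=0.02833+0.000j on G[6,0]
I2: z[0]−=0.758, z[2]+=0.758
R4: Y=0.0002066+0.000j on G[2,5]
L2: Y=0.000-0.001783j on G[1,5]
R5: Y=0.002985+0.000j on G[1,2]
I3: z[9]−=0.00253, z[2]+=0.00253
R6: Y=0.003953+0.000j on G[9,8]
R7: Y=0.6173+0.000j on G[3,8]
R8: Y=0.0005848+0.000j on G[4,5]
R9: Y=0.2545+0.000j on G[5,8]
R10: Y=0.002611+0.000j on G[3,8]
C2: Y=0.000+1.479j on G[6,9]
I4: z[4]−=0.00302, z[0]+=0.00302
solve → V1=264.1+394.9j, V2=499.6+369.4j, V3=219.4-0.9274j, V4=219.4-0.9149j, V5=221.3+0.4982j, V6=26.65+0.000j, V7=0.000+0.000j, V8=219.1-0.5125j, V9=26.65-0.5125j

2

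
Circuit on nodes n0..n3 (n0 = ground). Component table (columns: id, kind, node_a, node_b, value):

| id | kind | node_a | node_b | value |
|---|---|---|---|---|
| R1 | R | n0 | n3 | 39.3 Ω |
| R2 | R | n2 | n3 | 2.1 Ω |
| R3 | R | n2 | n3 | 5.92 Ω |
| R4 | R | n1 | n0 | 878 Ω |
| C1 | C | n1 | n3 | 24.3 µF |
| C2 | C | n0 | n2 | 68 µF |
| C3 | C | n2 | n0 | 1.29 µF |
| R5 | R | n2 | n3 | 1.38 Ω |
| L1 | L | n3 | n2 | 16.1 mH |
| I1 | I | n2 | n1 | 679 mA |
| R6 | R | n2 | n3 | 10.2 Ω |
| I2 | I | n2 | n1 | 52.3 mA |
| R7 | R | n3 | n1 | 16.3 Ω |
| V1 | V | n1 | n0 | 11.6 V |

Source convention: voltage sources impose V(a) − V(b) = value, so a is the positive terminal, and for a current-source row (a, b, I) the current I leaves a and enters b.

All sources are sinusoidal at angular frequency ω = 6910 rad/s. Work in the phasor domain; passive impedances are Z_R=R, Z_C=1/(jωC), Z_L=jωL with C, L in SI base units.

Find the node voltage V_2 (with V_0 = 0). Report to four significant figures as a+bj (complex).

Element admittances at ω=6910 rad/s:
  Y(R1) = 0.02545+0.000j S between n0,n3
  Y(R2) = 0.4762+0.000j S between n2,n3
  Y(R3) = 0.1689+0.000j S between n2,n3
  Y(R4) = 0.001139+0.000j S between n1,n0
  Y(C1) = 0.000+0.1679j S between n1,n3
  Y(C2) = 0.000+0.4699j S between n0,n2
  Y(C3) = 0.000+0.008914j S between n2,n0
  Y(R5) = 0.7246+0.000j S between n2,n3
  Y(L1) = 0.000-0.008989j S between n3,n2
  I1: injects 0.679 A into n1 (from n2)
  Y(R6) = 0.09804+0.000j S between n2,n3
  I2: injects 0.0523 A into n1 (from n2)
  Y(R7) = 0.06135+0.000j S between n3,n1
  V1: constraint V(n1)−V(n0) = 11.6
Assemble and solve the 4×4 MNA system:
  V(n1)=11.60+0.000j  V(n2)=2.752+0.2224j  V(n3)=3.172+1.123j
  i(V1)=0.01254-1.346j

2.752+0.2224j V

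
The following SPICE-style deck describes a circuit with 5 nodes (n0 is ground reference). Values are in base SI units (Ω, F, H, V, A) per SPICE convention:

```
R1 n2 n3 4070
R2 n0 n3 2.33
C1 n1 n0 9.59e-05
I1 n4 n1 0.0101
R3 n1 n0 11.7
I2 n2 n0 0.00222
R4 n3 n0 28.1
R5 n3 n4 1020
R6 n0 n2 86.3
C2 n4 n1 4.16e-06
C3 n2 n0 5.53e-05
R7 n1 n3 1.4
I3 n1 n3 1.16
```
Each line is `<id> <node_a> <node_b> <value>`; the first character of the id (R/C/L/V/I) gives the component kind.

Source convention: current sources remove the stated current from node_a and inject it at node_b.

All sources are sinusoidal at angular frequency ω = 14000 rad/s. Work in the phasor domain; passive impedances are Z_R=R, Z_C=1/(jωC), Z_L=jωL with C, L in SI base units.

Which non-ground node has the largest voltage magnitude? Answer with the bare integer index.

3

Element admittances at ω=14000 rad/s:
  Y(R1) = 0.0002457+0.000j S between n2,n3
  Y(R2) = 0.4292+0.000j S between n0,n3
  Y(C1) = 0.000+1.343j S between n1,n0
  I1: injects 0.0101 A into n1 (from n4)
  Y(R3) = 0.08547+0.000j S between n1,n0
  I2: injects 0.00222 A into n0 (from n2)
  Y(R4) = 0.03559+0.000j S between n3,n0
  Y(R5) = 0.0009804+0.000j S between n3,n4
  Y(R6) = 0.01159+0.000j S between n0,n2
  Y(C2) = 0.000+0.05824j S between n4,n1
  Y(C3) = 0.000+0.7742j S between n2,n0
  Y(R7) = 0.7143+0.000j S between n1,n3
  I3: injects 1.16 A into n3 (from n1)
Assemble and solve the 4×4 MNA system:
  V(n1)=-0.08668+0.3167j  V(n2)=2.163e-05+0.002573j  V(n3)=0.9303+0.1920j  V(n4)=-0.09141+0.4729j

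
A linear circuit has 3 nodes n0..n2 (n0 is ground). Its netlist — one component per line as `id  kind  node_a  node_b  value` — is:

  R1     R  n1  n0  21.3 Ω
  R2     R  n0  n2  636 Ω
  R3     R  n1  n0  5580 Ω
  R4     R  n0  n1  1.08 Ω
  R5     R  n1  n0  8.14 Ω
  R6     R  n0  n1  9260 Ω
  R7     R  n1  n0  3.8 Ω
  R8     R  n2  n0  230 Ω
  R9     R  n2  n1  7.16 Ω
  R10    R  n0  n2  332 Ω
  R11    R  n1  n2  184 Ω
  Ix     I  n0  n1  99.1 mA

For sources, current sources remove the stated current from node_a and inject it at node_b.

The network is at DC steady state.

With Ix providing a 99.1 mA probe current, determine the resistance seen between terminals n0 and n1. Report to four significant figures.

MNA unknowns: 2 node voltages V₁..V_2
R1: Y=0.04695 on G[1,0]
R2: Y=0.001572 on G[0,2]
R3: Y=0.0001792 on G[1,0]
R4: Y=0.9259 on G[0,1]
R5: Y=0.1229 on G[1,0]
R6: Y=0.0001080 on G[0,1]
R7: Y=0.2632 on G[1,0]
R8: Y=0.004348 on G[2,0]
R9: Y=0.1397 on G[2,1]
R10: Y=0.003012 on G[0,2]
R11: Y=0.005435 on G[1,2]
Ix: z[0]−=0.0991, z[1]+=0.0991
solve → V1=0.07246, V2=0.06826

R_eq = 0.7312 Ω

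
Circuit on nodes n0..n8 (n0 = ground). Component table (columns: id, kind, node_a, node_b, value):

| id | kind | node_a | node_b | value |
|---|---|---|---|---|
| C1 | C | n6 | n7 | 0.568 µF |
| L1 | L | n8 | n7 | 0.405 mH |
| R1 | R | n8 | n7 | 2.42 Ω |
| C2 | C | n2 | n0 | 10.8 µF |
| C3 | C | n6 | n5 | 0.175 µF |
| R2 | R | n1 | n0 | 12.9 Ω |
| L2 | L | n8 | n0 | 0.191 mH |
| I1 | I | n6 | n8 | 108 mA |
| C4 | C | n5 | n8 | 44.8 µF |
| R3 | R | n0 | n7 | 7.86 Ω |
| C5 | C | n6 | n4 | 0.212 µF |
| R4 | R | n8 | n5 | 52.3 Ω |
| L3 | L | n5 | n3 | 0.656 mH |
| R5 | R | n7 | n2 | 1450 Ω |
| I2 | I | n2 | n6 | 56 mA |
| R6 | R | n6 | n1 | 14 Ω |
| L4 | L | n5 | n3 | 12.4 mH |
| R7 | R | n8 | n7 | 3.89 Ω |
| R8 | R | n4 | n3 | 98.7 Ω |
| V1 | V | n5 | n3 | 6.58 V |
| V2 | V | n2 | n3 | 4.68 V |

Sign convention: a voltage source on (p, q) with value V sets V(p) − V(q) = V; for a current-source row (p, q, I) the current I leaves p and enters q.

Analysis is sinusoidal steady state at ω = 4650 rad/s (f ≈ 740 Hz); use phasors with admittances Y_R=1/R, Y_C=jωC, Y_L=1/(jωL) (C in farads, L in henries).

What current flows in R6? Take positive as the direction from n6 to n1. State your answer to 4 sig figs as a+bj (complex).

Apply KCL at each of the 8 non-ground nodes and solve the resulting linear system.
Node n1: branches {R2, R6} → V_1 = -0.6849+0.004607j
Node n2: branches {C2, R5, I2, V2} → V_2 = -1.587+0.2897j
Node n3: branches {L3, L4, R8, V1, V2} → V_3 = -6.267+0.2897j
Node n4: branches {C5, R8} → V_4 = -6.194+0.7534j
Node n5: branches {C3, C4, R4, L3, L4, V1} → V_5 = 0.3132+0.2897j
Node n6: branches {C1, C3, I1, C5, I2, R6} → V_6 = -1.428+0.009606j
Node n7: branches {C1, L1, R1, R3, R5, R7} → V_7 = -0.05062+0.05965j
Node n8: branches {L1, R1, L2, I1, C4, R4, R7} → V_8 = -0.06372+0.06580j
Source currents: i(V1)=0.03966+2.187j, i(V2)=-0.04039+0.07953j

-0.05309+0.0003571j A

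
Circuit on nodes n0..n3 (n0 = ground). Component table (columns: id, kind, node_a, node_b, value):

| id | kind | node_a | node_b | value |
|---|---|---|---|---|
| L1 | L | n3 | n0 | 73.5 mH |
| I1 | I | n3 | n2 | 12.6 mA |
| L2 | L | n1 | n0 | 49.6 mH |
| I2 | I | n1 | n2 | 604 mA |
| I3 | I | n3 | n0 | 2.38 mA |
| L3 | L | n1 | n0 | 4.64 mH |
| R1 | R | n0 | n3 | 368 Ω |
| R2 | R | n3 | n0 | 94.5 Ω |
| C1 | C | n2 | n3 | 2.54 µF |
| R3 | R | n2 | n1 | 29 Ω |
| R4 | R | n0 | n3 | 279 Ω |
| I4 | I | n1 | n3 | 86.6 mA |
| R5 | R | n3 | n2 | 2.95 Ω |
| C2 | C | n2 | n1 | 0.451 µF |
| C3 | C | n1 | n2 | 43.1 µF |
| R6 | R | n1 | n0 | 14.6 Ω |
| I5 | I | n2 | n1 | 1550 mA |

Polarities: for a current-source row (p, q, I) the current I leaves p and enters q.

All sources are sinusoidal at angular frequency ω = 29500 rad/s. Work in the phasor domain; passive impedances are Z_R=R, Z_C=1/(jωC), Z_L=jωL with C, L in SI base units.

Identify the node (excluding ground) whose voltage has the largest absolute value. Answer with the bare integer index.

2

Element admittances at ω=29500 rad/s:
  Y(L1) = 0.000-0.0004612j S between n3,n0
  I1: injects 0.0126 A into n2 (from n3)
  Y(L2) = 0.000-0.0006834j S between n1,n0
  I2: injects 0.604 A into n2 (from n1)
  I3: injects 0.00238 A into n0 (from n3)
  Y(L3) = 0.000-0.007306j S between n1,n0
  Y(R1) = 0.002717+0.000j S between n0,n3
  Y(R2) = 0.01058+0.000j S between n3,n0
  Y(C1) = 0.000+0.07493j S between n2,n3
  Y(R3) = 0.03448+0.000j S between n2,n1
  Y(R4) = 0.003584+0.000j S between n0,n3
  I4: injects 0.0866 A into n3 (from n1)
  Y(R5) = 0.3390+0.000j S between n3,n2
  Y(C2) = 0.000+0.01330j S between n2,n1
  Y(C3) = 0.000+1.271j S between n1,n2
  Y(R6) = 0.06849+0.000j S between n1,n0
  I5: injects 1.55 A into n1 (from n2)
Assemble and solve the 3×3 MNA system:
  V(n1)=-0.05171-0.1240j  V(n2)=-0.07603+0.5478j  V(n3)=0.1143+0.4818j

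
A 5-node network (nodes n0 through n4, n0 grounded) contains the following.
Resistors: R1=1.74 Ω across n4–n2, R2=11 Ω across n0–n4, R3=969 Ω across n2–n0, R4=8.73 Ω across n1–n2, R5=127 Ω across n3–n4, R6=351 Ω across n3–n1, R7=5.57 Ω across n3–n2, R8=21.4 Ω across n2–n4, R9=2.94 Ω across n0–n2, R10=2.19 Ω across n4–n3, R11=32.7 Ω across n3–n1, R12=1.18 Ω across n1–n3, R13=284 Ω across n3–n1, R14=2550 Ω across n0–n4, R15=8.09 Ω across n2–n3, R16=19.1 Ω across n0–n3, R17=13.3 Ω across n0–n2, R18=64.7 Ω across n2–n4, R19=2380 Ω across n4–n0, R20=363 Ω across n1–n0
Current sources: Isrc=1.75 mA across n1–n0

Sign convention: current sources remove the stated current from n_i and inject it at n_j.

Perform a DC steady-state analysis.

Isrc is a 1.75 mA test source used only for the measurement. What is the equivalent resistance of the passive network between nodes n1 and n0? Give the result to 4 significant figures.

MNA unknowns: 4 node voltages V₁..V_4
R1: Y=0.5747 on G[4,2]
R2: Y=0.09091 on G[0,4]
R3: Y=0.001032 on G[2,0]
R4: Y=0.1145 on G[1,2]
R5: Y=0.007874 on G[3,4]
R6: Y=0.002849 on G[3,1]
R7: Y=0.1795 on G[3,2]
R8: Y=0.04673 on G[2,4]
R9: Y=0.3401 on G[0,2]
R10: Y=0.4566 on G[4,3]
R11: Y=0.03058 on G[3,1]
R12: Y=0.8475 on G[1,3]
R13: Y=0.003521 on G[3,1]
R14: Y=0.0003922 on G[0,4]
R15: Y=0.1236 on G[2,3]
R16: Y=0.05236 on G[0,3]
R17: Y=0.07519 on G[0,2]
R18: Y=0.01546 on G[2,4]
R19: Y=0.0004202 on G[4,0]
R20: Y=0.002755 on G[1,0]
Isrc: z[1]−=0.00175, z[0]+=0.00175
solve → V1=-0.006125, V2=-0.002856, V3=-0.004588, V4=-0.003311

R_eq = 3.500 Ω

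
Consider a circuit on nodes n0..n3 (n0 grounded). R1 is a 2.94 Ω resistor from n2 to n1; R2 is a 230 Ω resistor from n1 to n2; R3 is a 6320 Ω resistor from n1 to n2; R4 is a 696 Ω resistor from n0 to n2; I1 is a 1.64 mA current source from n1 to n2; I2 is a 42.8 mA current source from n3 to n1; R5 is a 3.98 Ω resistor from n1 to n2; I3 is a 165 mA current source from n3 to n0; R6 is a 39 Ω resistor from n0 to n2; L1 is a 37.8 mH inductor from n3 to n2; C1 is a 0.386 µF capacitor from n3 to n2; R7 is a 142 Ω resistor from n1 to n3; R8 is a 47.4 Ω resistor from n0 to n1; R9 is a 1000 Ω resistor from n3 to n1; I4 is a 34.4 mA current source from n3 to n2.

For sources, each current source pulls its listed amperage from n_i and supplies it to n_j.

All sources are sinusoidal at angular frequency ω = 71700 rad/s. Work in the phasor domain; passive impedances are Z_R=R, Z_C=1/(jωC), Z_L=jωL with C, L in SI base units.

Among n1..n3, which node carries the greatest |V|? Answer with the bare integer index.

MNA unknowns: 3 node voltages V₁..V_3
R1: Y=0.3401+0.000j on G[2,1]
R2: Y=0.004348+0.000j on G[1,2]
R3: Y=0.0001582+0.000j on G[1,2]
R4: Y=0.001437+0.000j on G[0,2]
I1: z[1]−=0.00164, z[2]+=0.00164
I2: z[3]−=0.0428, z[1]+=0.0428
R5: Y=0.2513+0.000j on G[1,2]
I3: z[3]−=0.165, z[0]+=0.165
R6: Y=0.02564+0.000j on G[0,2]
L1: Y=0.000-0.0003690j on G[3,2]
C1: Y=0.000+0.02768j on G[3,2]
R7: Y=0.007042+0.000j on G[1,3]
R8: Y=0.02110+0.000j on G[0,1]
R9: Y=0.001000+0.000j on G[3,1]
I4: z[3]−=0.0344, z[2]+=0.0344
solve → V1=-3.339+0.05967j, V2=-3.492-0.04649j, V3=-5.855+8.082j

3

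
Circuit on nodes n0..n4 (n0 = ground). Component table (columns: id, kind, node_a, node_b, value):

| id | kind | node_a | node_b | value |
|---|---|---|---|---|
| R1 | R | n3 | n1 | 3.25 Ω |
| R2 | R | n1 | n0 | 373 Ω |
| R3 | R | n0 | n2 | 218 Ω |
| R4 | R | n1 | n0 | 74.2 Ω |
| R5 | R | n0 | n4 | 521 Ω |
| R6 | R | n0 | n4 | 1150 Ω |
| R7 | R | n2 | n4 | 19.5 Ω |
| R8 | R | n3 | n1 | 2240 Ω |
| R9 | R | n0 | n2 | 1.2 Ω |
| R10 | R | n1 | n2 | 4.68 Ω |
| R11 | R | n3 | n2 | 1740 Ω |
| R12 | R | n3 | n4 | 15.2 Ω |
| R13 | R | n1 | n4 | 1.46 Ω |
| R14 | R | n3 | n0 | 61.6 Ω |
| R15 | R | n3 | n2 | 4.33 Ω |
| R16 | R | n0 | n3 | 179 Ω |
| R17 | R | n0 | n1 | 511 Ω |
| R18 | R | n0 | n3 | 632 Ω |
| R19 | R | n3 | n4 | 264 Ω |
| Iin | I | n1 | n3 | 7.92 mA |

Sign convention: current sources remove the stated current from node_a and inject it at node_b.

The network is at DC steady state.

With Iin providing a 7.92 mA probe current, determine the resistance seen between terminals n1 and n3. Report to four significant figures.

R_eq = 1.995 Ω

Apply KCL at each of the 4 non-ground nodes and solve the resulting linear system.
Node n1: branches {R1, R2, R4, R8, R10, R13, R17, Iin} → V_1 = -0.007674
Node n2: branches {R3, R7, R9, R10, R11, R15} → V_2 = -4.177e-05
Node n3: branches {R1, R8, R11, R12, R14, R15, R16, R18, R19, Iin} → V_3 = 0.008127
Node n4: branches {R5, R6, R7, R12, R13, R19} → V_4 = -0.005804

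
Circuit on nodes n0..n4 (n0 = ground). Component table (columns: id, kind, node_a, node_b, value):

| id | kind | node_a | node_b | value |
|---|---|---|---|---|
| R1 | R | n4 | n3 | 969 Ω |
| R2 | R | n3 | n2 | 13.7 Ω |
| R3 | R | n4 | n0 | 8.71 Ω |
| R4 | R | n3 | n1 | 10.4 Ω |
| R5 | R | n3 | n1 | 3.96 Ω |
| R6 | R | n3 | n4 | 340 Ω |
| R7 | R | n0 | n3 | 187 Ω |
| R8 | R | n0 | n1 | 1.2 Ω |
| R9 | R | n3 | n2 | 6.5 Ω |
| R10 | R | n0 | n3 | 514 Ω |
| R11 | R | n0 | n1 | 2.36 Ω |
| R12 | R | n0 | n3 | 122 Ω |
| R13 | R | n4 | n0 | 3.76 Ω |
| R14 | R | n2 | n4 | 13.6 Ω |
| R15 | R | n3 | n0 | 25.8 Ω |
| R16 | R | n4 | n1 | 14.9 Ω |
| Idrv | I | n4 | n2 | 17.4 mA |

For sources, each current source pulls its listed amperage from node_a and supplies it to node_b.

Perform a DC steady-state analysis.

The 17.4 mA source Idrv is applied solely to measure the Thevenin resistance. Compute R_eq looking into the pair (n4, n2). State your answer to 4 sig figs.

R_eq = 5.558 Ω

Apply KCL at each of the 4 non-ground nodes and solve the resulting linear system.
Node n1: branches {R4, R5, R8, R11, R16} → V_1 = 0.005302
Node n2: branches {R2, R9, R14, Idrv} → V_2 = 0.07498
Node n3: branches {R1, R2, R4, R5, R6, R7, R9, R10, R12, R15} → V_3 = 0.02962
Node n4: branches {R1, R3, R6, R13, R14, R16, Idrv} → V_4 = -0.02172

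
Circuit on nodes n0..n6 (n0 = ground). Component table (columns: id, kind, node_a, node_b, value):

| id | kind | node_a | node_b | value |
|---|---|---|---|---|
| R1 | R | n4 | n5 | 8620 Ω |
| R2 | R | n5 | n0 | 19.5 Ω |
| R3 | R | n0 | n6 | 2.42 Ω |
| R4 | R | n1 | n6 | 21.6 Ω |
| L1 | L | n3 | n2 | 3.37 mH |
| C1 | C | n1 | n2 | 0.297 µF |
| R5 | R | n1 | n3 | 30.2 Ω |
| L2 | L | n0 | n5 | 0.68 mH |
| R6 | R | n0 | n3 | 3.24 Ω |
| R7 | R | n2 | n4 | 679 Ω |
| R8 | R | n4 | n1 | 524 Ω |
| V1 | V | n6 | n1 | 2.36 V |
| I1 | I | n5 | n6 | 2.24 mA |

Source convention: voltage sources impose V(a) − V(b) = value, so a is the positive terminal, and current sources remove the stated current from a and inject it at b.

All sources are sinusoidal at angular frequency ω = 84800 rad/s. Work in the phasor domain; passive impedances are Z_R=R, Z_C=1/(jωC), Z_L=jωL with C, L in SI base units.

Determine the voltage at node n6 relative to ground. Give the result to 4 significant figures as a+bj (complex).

0.1653-0.01640j V

Element admittances at ω=84800 rad/s:
  Y(R1) = 0.0001160+0.000j S between n4,n5
  Y(R2) = 0.05128+0.000j S between n5,n0
  Y(R3) = 0.4132+0.000j S between n0,n6
  Y(R4) = 0.04630+0.000j S between n1,n6
  Y(L1) = 0.000-0.003499j S between n3,n2
  Y(C1) = 0.000+0.02519j S between n1,n2
  Y(R5) = 0.03311+0.000j S between n1,n3
  Y(L2) = 0.000-0.01734j S between n0,n5
  Y(R6) = 0.3086+0.000j S between n0,n3
  Y(R7) = 0.001473+0.000j S between n2,n4
  Y(R8) = 0.001908+0.000j S between n4,n1
  V1: constraint V(n6)−V(n1) = 2.36
  I1: injects 0.00224 A into n6 (from n5)
Assemble and solve the 7×7 MNA system:
  V(n1)=-2.195-0.01640j  V(n2)=-2.513-0.03997j  V(n3)=-0.2133+0.02196j  V(n4)=-2.258-0.02627j  V(n5)=-0.04368-0.01480j  V(n6)=0.1653-0.01640j
  i(V1)=-0.1753+0.006777j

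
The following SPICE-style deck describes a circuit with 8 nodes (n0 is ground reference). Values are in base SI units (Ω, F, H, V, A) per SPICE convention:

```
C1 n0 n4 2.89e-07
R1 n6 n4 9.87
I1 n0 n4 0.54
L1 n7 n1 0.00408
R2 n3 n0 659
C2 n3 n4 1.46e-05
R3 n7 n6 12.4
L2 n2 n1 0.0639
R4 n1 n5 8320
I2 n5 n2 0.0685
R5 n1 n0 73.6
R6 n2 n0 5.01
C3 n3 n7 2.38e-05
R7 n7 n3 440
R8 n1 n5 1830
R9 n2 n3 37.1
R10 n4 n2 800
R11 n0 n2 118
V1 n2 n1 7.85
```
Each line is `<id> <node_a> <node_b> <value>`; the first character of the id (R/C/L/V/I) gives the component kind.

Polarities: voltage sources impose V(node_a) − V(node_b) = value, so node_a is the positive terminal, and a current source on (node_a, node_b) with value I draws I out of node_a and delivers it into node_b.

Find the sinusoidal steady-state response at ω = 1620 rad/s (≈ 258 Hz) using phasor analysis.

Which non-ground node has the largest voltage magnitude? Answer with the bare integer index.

Apply KCL at each of the 7 non-ground nodes and solve the resulting linear system.
Node n1: branches {L1, L2, R4, R5, R8, V1} → V_1 = -4.927-0.02219j
Node n2: branches {L2, I2, R6, R9, R10, R11, V1} → V_2 = 2.923-0.02219j
Node n3: branches {R2, C2, C3, R7, R9} → V_3 = -0.7853+1.171j
Node n4: branches {C1, R1, I1, C2, R10} → V_4 = 6.710+0.1617j
Node n5: branches {R4, I2, R8} → V_5 = -107.7-0.02219j
Node n6: branches {R1, R3} → V_6 = 1.662+1.945j
Node n7: branches {L1, R3, C3, R7} → V_7 = -4.680+4.185j
Source currents: i(V1)=-0.6349+0.1129j

5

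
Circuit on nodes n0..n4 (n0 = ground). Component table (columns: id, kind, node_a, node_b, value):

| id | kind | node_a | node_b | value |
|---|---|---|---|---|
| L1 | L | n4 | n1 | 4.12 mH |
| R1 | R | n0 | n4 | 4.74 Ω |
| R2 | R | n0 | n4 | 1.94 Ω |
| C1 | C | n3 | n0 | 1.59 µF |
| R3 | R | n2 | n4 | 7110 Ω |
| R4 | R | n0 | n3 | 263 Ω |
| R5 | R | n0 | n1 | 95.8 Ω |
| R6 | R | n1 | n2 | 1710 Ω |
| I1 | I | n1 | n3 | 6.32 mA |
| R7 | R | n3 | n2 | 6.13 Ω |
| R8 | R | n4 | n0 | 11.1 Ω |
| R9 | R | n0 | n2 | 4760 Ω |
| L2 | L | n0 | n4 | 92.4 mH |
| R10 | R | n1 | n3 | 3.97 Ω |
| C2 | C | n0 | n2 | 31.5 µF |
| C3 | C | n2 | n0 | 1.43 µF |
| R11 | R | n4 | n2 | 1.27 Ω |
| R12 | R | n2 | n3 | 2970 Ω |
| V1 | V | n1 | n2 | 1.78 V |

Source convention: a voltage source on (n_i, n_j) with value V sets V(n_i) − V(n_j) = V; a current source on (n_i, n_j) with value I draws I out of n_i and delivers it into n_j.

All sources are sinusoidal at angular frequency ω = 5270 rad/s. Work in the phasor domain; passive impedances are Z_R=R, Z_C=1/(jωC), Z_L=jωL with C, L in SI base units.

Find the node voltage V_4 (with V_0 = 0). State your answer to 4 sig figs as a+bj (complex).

-0.008105-0.007691j V

Element admittances at ω=5270 rad/s:
  Y(L1) = 0.000-0.04606j S between n4,n1
  Y(R1) = 0.2110+0.000j S between n0,n4
  Y(R2) = 0.5155+0.000j S between n0,n4
  Y(C1) = 0.000+0.008379j S between n3,n0
  Y(R3) = 0.0001406+0.000j S between n2,n4
  Y(R4) = 0.003802+0.000j S between n0,n3
  Y(R5) = 0.01044+0.000j S between n0,n1
  Y(R6) = 0.0005848+0.000j S between n1,n2
  I1: injects 0.00632 A into n3 (from n1)
  Y(R7) = 0.1631+0.000j S between n3,n2
  Y(R8) = 0.09009+0.000j S between n4,n0
  Y(R9) = 0.0002101+0.000j S between n0,n2
  Y(L2) = 0.000-0.002054j S between n0,n4
  Y(R10) = 0.2519+0.000j S between n1,n3
  Y(C2) = 0.000+0.1660j S between n0,n2
  Y(C3) = 0.000+0.007536j S between n2,n0
  Y(R11) = 0.7874+0.000j S between n4,n2
  Y(R12) = 0.0003367+0.000j S between n2,n3
  V1: constraint V(n1)−V(n2) = 1.78
Assemble and solve the 5×5 MNA system:
  V(n1)=1.758+0.08763j  V(n2)=-0.02210+0.08763j  V(n3)=1.064+0.06557j  V(n4)=-0.008105-0.007691j
  i(V1)=-0.2048+0.07486j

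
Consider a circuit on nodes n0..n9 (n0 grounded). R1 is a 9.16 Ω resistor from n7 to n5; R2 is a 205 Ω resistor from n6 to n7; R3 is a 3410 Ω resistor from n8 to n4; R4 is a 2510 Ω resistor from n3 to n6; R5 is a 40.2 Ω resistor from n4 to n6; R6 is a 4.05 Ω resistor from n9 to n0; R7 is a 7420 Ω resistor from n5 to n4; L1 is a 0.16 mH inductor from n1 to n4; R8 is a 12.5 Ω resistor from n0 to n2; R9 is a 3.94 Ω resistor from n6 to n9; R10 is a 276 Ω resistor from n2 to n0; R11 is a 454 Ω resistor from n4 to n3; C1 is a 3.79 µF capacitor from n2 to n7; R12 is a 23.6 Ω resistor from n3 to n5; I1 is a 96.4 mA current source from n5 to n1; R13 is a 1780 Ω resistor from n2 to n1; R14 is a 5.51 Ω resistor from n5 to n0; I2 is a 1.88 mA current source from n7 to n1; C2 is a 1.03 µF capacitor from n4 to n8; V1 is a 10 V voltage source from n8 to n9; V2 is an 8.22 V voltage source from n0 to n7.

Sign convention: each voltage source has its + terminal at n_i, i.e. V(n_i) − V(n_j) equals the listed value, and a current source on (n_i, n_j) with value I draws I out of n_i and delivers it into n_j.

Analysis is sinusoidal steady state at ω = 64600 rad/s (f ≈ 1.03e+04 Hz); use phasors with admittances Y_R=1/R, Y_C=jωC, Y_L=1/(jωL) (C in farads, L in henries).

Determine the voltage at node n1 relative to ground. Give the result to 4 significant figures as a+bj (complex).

9.205+3.121j V

MNA unknowns: 9 node voltages V₁..V_9 plus 2 source currents (V1, V2)
R1: Y=0.1092+0.000j on G[7,5]
R2: Y=0.004878+0.000j on G[6,7]
R3: Y=0.0002933+0.000j on G[8,4]
R4: Y=0.0003984+0.000j on G[3,6]
R5: Y=0.02488+0.000j on G[4,6]
R6: Y=0.2469+0.000j on G[9,0]
R7: Y=0.0001348+0.000j on G[5,4]
L1: Y=0.000-0.09675j on G[1,4]
R8: Y=0.08000+0.000j on G[0,2]
R9: Y=0.2538+0.000j on G[6,9]
R10: Y=0.003623+0.000j on G[2,0]
R11: Y=0.002203+0.000j on G[4,3]
C1: Y=0.000+0.2448j on G[2,7]
R12: Y=0.04237+0.000j on G[3,5]
I1: z[5]−=0.0964, z[1]+=0.0964
R13: Y=0.0005618+0.000j on G[2,1]
R14: Y=0.1815+0.000j on G[5,0]
I2: z[7]−=0.00188, z[1]+=0.00188
C2: Y=0.000+0.06654j on G[4,8]
V1: row V8−V9=10, i_V1 at 8,9
V2: row V0−V7=8.22, i_V2 at 0,7
solve → V1=9.205+3.121j, V2=-7.338-2.544j, V3=-2.671+0.1251j, V4=9.172+2.201j, V5=-3.319+0.01679j, V6=0.7175+0.1610j, V7=-8.220+0.000j, V8=10.07-0.03584j, V9=0.06588-0.03584j
aux → i_V1=-0.1491-0.05880j, i_V2=-1.200-0.2186j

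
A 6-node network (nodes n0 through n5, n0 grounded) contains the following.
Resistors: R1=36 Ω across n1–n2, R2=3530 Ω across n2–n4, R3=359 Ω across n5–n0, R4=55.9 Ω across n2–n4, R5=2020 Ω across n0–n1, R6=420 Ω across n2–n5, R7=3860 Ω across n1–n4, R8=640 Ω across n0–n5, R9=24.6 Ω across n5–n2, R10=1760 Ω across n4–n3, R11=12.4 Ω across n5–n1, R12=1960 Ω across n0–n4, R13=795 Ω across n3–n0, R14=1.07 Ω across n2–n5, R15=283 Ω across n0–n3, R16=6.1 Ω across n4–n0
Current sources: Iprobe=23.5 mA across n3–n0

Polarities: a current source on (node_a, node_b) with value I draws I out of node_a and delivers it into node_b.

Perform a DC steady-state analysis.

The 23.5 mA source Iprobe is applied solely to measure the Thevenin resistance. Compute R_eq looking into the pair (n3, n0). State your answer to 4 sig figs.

Element admittances at DC:
  Y(R1) = 0.02778 S between n1,n2
  Y(R2) = 0.0002833 S between n2,n4
  Y(R3) = 0.002786 S between n5,n0
  Y(R4) = 0.01789 S between n2,n4
  Y(R5) = 0.0004950 S between n0,n1
  Y(R6) = 0.002381 S between n2,n5
  Y(R7) = 0.0002591 S between n1,n4
  Y(R8) = 0.001563 S between n0,n5
  Y(R9) = 0.04065 S between n5,n2
  Y(R10) = 0.0005682 S between n4,n3
  Y(R11) = 0.08065 S between n5,n1
  Y(R12) = 0.0005102 S between n0,n4
  Y(R13) = 0.001258 S between n3,n0
  Y(R14) = 0.9346 S between n2,n5
  Y(R15) = 0.003534 S between n0,n3
  Y(R16) = 0.1639 S between n4,n0
  Iprobe: injects 0.0235 A into n0 (from n3)
Assemble and solve the 5×5 MNA system:
  V(n1)=-0.01162  V(n2)=-0.01170  V(n3)=-4.386  V(n4)=-0.01476  V(n5)=-0.01165

R_eq = 186.6 Ω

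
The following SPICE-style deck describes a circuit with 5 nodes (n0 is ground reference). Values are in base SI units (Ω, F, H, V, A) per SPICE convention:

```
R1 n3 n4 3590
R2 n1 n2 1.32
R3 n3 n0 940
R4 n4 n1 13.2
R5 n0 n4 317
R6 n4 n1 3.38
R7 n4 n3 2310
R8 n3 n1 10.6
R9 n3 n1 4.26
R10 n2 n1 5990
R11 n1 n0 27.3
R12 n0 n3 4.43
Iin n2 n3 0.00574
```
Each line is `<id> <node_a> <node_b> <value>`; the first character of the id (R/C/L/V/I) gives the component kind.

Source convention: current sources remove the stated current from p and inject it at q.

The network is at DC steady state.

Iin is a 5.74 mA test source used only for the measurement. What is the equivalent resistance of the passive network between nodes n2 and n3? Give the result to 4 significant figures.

R_eq = 4.070 Ω

Element admittances at DC:
  Y(R1) = 0.0002786 S between n3,n4
  Y(R2) = 0.7576 S between n1,n2
  Y(R3) = 0.001064 S between n3,n0
  Y(R4) = 0.07576 S between n4,n1
  Y(R5) = 0.003155 S between n0,n4
  Y(R6) = 0.2959 S between n4,n1
  Y(R7) = 0.0004329 S between n4,n3
  Y(R8) = 0.09434 S between n3,n1
  Y(R9) = 0.2347 S between n3,n1
  Y(R10) = 0.0001669 S between n2,n1
  Y(R11) = 0.03663 S between n1,n0
  Y(R12) = 0.2257 S between n0,n3
  Iin: injects 0.00574 A into n3 (from n2)
Assemble and solve the 4×4 MNA system:
  V(n1)=-0.01343  V(n2)=-0.02101  V(n3)=0.002354  V(n4)=-0.01329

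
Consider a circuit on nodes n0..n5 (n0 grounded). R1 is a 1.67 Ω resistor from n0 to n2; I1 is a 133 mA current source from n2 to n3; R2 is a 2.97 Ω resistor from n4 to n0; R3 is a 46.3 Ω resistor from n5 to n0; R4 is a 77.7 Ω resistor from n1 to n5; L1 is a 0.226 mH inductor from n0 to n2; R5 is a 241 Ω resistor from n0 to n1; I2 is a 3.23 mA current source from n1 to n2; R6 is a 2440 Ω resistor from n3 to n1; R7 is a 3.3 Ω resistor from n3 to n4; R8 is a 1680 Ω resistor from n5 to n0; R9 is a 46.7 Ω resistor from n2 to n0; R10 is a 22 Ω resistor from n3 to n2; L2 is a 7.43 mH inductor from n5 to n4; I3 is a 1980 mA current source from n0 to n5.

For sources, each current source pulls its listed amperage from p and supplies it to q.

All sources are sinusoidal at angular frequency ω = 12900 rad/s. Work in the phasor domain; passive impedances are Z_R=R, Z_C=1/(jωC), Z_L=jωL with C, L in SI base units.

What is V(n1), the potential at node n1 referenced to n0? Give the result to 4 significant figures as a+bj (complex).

48.49+19.47j V

Element admittances at ω=12900 rad/s:
  Y(R1) = 0.5988+0.000j S between n0,n2
  I1: injects 0.133 A into n3 (from n2)
  Y(R2) = 0.3367+0.000j S between n4,n0
  Y(R3) = 0.02160+0.000j S between n5,n0
  Y(R4) = 0.01287+0.000j S between n1,n5
  Y(L1) = 0.000-0.3430j S between n0,n2
  Y(R5) = 0.004149+0.000j S between n0,n1
  I2: injects 0.00323 A into n2 (from n1)
  Y(R6) = 0.0004098+0.000j S between n3,n1
  Y(R7) = 0.3030+0.000j S between n3,n4
  Y(R8) = 0.0005952+0.000j S between n5,n0
  Y(R9) = 0.02141+0.000j S between n2,n0
  Y(R10) = 0.04545+0.000j S between n3,n2
  Y(L2) = 0.000-0.01043j S between n5,n4
  I3: injects 1.98 A into n5 (from n0)
Assemble and solve the 5×5 MNA system:
  V(n1)=48.49+19.47j  V(n2)=-0.03467-0.1235j  V(n3)=1.415-1.547j  V(n4)=1.130-1.789j  V(n5)=65.88+26.41j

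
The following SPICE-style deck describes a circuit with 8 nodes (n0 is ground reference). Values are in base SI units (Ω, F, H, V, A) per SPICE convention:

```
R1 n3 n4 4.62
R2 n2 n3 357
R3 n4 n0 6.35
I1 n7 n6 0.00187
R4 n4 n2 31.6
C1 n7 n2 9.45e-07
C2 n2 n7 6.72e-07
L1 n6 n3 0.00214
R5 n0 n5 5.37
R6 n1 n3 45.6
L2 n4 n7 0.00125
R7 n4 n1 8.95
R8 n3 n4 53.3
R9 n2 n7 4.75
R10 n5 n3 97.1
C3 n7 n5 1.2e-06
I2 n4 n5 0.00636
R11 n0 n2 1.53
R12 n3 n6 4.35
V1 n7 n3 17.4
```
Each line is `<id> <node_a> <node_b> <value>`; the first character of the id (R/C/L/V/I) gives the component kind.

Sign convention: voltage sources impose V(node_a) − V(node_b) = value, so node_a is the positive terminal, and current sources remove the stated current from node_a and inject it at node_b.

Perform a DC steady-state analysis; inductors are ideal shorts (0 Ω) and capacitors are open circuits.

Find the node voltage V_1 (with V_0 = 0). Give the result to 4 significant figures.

-2.278 V

Element admittances at DC:
  Y(R1) = 0.2165 S between n3,n4
  Y(R2) = 0.002801 S between n2,n3
  Y(R3) = 0.1575 S between n4,n0
  I1: injects 0.00187 A into n6 (from n7)
  Y(R4) = 0.03165 S between n4,n2
  Y(C1) = 0.000 S between n7,n2
  Y(C2) = 0.000 S between n2,n7
  L1: short n6↔n3 (DC inductor)
  Y(R5) = 0.1862 S between n0,n5
  Y(R6) = 0.02193 S between n1,n3
  L2: short n4↔n7 (DC inductor)
  Y(R7) = 0.1117 S between n4,n1
  Y(R8) = 0.01876 S between n3,n4
  Y(R9) = 0.2105 S between n2,n7
  Y(R10) = 0.01030 S between n5,n3
  Y(C3) = 0.000 S between n7,n5
  I2: injects 0.00636 A into n5 (from n4)
  Y(R11) = 0.6536 S between n0,n2
  Y(R12) = 0.2299 S between n3,n6
  V1: constraint V(n7)−V(n3) = 17.4
Assemble and solve the 10×10 MNA system:
  V(n1)=-2.278  V(n2)=0.1030  V(n3)=-16.82  V(n4)=0.5768  V(n5)=-0.8493  V(n6)=-16.82  V(n7)=0.5768
  i(L1)=0.001870  i(L2)=-4.524  i(V1)=-4.625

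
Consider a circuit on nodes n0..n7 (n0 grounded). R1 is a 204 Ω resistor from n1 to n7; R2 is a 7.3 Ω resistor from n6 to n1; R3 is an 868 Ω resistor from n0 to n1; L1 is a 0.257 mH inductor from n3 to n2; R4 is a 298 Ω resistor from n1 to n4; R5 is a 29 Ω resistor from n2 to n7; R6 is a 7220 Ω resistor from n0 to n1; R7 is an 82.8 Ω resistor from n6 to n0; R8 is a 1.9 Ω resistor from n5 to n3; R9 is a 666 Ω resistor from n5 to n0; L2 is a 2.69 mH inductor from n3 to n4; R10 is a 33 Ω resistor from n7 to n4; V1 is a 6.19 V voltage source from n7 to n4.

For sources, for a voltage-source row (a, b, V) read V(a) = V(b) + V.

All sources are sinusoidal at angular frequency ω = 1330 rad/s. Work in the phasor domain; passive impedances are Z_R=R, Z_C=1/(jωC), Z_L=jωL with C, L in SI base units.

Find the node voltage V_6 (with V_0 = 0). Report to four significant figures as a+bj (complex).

0.3043-0.06516j V

Apply KCL at each of the 7 non-ground nodes and solve the resulting linear system.
Node n1: branches {R1, R2, R3, R4, R6} → V_1 = 0.3312-0.07090j
Node n2: branches {L1, R5} → V_2 = -2.730+0.6583j
Node n3: branches {L1, R8, L2} → V_3 = -2.740+0.5867j
Node n4: branches {R4, L2, R10, V1} → V_4 = -2.847-0.1773j
Node n5: branches {R8, R9} → V_5 = -2.733+0.5851j
Node n6: branches {R2, R7} → V_6 = 0.3043-0.06516j
Node n7: branches {R1, R5, R10, V1} → V_7 = 3.343-0.1773j
Source currents: i(V1)=-0.4118+0.02934j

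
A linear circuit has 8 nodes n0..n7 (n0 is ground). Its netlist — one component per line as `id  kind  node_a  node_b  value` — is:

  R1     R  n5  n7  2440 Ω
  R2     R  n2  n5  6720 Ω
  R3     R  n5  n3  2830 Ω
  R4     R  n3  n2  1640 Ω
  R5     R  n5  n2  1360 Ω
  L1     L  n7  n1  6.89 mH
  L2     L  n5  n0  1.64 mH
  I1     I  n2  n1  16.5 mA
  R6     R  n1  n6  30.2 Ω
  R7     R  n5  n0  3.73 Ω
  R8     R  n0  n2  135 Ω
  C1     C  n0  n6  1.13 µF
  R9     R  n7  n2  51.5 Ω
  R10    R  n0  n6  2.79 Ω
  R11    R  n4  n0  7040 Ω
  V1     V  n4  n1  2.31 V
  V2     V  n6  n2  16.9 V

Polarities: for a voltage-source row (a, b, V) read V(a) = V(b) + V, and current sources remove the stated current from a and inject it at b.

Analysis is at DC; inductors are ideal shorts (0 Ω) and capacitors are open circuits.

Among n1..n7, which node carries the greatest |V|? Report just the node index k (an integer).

2

Element admittances at DC:
  Y(R1) = 0.0004098 S between n5,n7
  Y(R2) = 0.0001488 S between n2,n5
  Y(R3) = 0.0003534 S between n5,n3
  Y(R4) = 0.0006098 S between n3,n2
  Y(R5) = 0.0007353 S between n5,n2
  L1: short n7↔n1 (DC inductor)
  L2: short n5↔n0 (DC inductor)
  I1: injects 0.0165 A into n1 (from n2)
  Y(R6) = 0.03311 S between n1,n6
  Y(R7) = 0.2681 S between n5,n0
  Y(R8) = 0.007407 S between n0,n2
  Y(C1) = 0.000 S between n0,n6
  Y(R9) = 0.01942 S between n7,n2
  Y(R10) = 0.3584 S between n0,n6
  Y(R11) = 0.0001420 S between n4,n0
  V1: constraint V(n4)−V(n1) = 2.31
  V2: constraint V(n6)−V(n2) = 16.9
Assemble and solve the 11×11 MNA system:
  V(n1)=-5.482  V(n2)=-16.50  V(n3)=-10.45  V(n4)=-3.172  V(n5)=0.000  V(n6)=0.3995  V(n7)=-5.482
  i(L1)=-0.2117  i(L2)=-0.02053  i(V1)=0.0004506  i(V2)=-0.3380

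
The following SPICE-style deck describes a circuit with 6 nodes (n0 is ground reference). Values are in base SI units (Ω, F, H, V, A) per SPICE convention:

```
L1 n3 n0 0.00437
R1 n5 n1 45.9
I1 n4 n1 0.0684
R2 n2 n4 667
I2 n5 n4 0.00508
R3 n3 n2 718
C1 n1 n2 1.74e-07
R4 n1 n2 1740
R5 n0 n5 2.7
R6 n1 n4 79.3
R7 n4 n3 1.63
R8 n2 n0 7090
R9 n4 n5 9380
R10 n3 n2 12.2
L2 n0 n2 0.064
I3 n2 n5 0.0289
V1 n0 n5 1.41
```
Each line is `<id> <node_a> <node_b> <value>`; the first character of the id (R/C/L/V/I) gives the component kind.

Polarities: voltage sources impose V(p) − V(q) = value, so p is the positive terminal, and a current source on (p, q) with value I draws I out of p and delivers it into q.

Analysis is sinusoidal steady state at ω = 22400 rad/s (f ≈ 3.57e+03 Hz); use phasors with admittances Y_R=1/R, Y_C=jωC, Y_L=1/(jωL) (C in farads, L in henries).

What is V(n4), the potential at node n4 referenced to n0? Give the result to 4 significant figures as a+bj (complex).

MNA unknowns: 5 node voltages V₁..V_5 plus 1 source current (V1)
L1: Y=0.000-0.01022j on G[3,0]
R1: Y=0.02179+0.000j on G[5,1]
I1: z[4]−=0.0684, z[1]+=0.0684
R2: Y=0.001499+0.000j on G[2,4]
I2: z[5]−=0.00508, z[4]+=0.00508
R3: Y=0.001393+0.000j on G[3,2]
C1: Y=0.000+0.003898j on G[1,2]
R4: Y=0.0005747+0.000j on G[1,2]
R5: Y=0.3704+0.000j on G[0,5]
R6: Y=0.01261+0.000j on G[1,4]
R7: Y=0.6135+0.000j on G[4,3]
R8: Y=0.0001410+0.000j on G[2,0]
R9: Y=0.0001066+0.000j on G[4,5]
R10: Y=0.08197+0.000j on G[3,2]
L2: Y=0.000-0.0006975j on G[0,2]
I3: z[2]−=0.0289, z[5]+=0.0289
V1: row V0−V5=1.41, i_V1 at 0,5
solve → V1=-0.3049-2.085j, V2=-4.599-4.132j, V3=-4.234-4.313j, V4=-4.257-4.267j, V5=-1.410+0.000j
aux → i_V1=-0.5698+0.04588j

-4.257-4.267j V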